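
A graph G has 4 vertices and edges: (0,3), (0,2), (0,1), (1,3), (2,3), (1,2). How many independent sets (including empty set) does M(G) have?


An independent set in a graphic matroid is an acyclic edge subset.
G has 4 vertices and 6 edges.
Enumerate all 2^6 = 64 subsets, checking for acyclicity.
Total independent sets = 38.

38


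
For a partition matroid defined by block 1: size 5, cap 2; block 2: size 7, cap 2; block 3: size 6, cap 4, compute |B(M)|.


A basis picks exactly ci elements from block i.
Number of bases = product of C(|Si|, ci).
= C(5,2) * C(7,2) * C(6,4)
= 10 * 21 * 15
= 3150.

3150


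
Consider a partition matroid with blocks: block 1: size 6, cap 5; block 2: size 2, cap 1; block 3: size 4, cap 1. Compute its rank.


Rank of a partition matroid = sum of min(|Si|, ci) for each block.
= min(6,5) + min(2,1) + min(4,1)
= 5 + 1 + 1
= 7.

7


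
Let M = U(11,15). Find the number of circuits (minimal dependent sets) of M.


In U(11,15), circuits are the (12)-element subsets.
Any set of 12 elements is dependent, and removing any one element gives
an independent set of size 11, so it is a minimal dependent set.
Number of circuits = (15 choose 12) = 455.

455


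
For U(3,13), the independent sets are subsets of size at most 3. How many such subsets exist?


Independent sets of U(3,13) are all subsets of size <= 3.
Count = C(13,0) + C(13,1) + C(13,2) + C(13,3)
     = 1 + 13 + 78 + 286
     = 378.

378


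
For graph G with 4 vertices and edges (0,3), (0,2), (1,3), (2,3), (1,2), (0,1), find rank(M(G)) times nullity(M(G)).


r(M) = |V| - c = 4 - 1 = 3.
nullity = |E| - r(M) = 6 - 3 = 3.
Product = 3 * 3 = 9.

9


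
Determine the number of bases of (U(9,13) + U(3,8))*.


(M1+M2)* = M1* + M2*.
M1* = U(4,13), bases: C(13,4) = 715.
M2* = U(5,8), bases: C(8,5) = 56.
|B(M*)| = 715 * 56 = 40040.

40040


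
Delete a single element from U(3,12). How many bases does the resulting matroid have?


Deleting e from U(3,12) gives U(3,11) since n > r.
Bases of U(3,11) = C(11,3) = (11 * 10 * 9) / (1 * 2 * 3) = 165.

165


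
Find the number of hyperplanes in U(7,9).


Hyperplanes of U(7,9) are flats of rank 6.
In a uniform matroid, these are exactly the (6)-element subsets.
Count = C(9,6) = 9! / (6! * 3!) = 84.

84


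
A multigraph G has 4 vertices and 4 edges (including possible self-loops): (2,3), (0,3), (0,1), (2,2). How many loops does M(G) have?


In a graphic matroid, a loop is a self-loop edge (u,u) with rank 0.
Examining all 4 edges for self-loops...
Self-loops found: (2,2)
Number of loops = 1.

1


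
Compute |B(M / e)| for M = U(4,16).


Contracting e from U(4,16) gives U(3,15).
Bases of U(3,15) = (15 choose 3) = 455.

455


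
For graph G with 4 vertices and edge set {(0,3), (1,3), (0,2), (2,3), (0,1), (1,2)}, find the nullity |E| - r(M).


Cycle rank (nullity) = |E| - r(M) = |E| - (|V| - c).
|E| = 6, |V| = 4, c = 1.
Nullity = 6 - (4 - 1) = 6 - 3 = 3.

3


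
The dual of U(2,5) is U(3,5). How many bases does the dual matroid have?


The dual of U(r,n) is U(n-r, n) = U(3,5).
Bases of U(3,5) are all (3)-element subsets.
|B(M*)| = C(5,3) = 5! / (3! * 2!) = 10.

10


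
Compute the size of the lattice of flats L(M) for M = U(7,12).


Flats of U(7,12): every subset of size < 7 is a flat, plus E itself.
Count = C(12,0) + C(12,1) + C(12,2) + C(12,3) + C(12,4) + C(12,5) + C(12,6) + 1
     = 1 + 12 + 66 + 220 + 495 + 792 + 924 + 1
     = 2511.

2511


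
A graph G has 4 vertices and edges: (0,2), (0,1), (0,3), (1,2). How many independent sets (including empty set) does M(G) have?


An independent set in a graphic matroid is an acyclic edge subset.
G has 4 vertices and 4 edges.
Enumerate all 2^4 = 16 subsets, checking for acyclicity.
Total independent sets = 14.

14


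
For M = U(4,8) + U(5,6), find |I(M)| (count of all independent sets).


For a direct sum, |I(M1+M2)| = |I(M1)| * |I(M2)|.
|I(U(4,8))| = sum C(8,k) for k=0..4 = 163.
|I(U(5,6))| = sum C(6,k) for k=0..5 = 63.
Total = 163 * 63 = 10269.

10269


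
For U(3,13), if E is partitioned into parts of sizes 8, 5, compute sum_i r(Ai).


r(Ai) = min(|Ai|, 3) for each part.
Sum = min(8,3) + min(5,3)
    = 3 + 3
    = 6.

6


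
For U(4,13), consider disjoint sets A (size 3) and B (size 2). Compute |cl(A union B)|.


|A union B| = 3 + 2 = 5 (disjoint).
In U(4,13), cl(S) = S if |S| < 4, else cl(S) = E.
Since 5 >= 4, cl(A union B) = E.
|cl(A union B)| = 13.

13


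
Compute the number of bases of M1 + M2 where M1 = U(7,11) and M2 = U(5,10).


Bases of a direct sum M1 + M2: |B| = |B(M1)| * |B(M2)|.
|B(U(7,11))| = C(11,7) = 330.
|B(U(5,10))| = C(10,5) = 252.
Total bases = 330 * 252 = 83160.

83160


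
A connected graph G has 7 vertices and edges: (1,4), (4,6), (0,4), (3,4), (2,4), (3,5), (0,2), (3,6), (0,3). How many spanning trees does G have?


By Kirchhoff's matrix tree theorem, the number of spanning trees equals
the determinant of any cofactor of the Laplacian matrix L.
G has 7 vertices and 9 edges.
Computing the (6 x 6) cofactor determinant gives 21.

21


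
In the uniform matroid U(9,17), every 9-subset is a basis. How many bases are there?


Bases of U(9,17) are all 9-element subsets of the 17-element ground set.
Number of bases = C(17,9).
C(17,9) = 24310.

24310


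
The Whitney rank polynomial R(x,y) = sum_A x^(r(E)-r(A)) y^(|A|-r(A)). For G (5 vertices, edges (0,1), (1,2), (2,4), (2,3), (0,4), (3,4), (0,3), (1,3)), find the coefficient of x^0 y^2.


R(x,y) = sum over A in 2^E of x^(r(E)-r(A)) * y^(|A|-r(A)).
G has 5 vertices, 8 edges. r(E) = 4.
Enumerate all 2^8 = 256 subsets.
Count subsets with r(E)-r(A)=0 and |A|-r(A)=2: 28.

28


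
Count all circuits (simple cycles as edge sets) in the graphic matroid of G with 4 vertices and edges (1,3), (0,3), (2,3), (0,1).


A circuit in a graphic matroid = edge set of a simple cycle.
G has 4 vertices and 4 edges.
Enumerating all minimal edge subsets forming cycles...
Total circuits found: 1.

1


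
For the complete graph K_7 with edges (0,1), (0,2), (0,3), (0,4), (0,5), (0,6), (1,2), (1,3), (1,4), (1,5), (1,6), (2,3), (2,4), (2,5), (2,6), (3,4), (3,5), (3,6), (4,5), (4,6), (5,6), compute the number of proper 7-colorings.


P(K_7, k) = k(k-1)(k-2)...(k-6).
P(7) = (7) * (6) * (5) * (4) * (3) * (2) * (1) = 5040.

5040


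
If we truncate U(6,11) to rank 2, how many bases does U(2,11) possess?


Truncating U(6,11) to rank 2 gives U(2,11).
Bases of U(2,11) are all 2-element subsets of 11 elements.
Number of bases = (11 choose 2) = 55.

55


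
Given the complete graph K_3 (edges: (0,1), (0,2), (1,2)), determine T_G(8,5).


T(K_3; x,y) = x^2 + x + y.
T(8,5) = 64 + 8 + 5 = 77.

77


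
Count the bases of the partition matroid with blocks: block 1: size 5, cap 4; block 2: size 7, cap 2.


A basis picks exactly ci elements from block i.
Number of bases = product of C(|Si|, ci).
= C(5,4) * C(7,2)
= 5 * 21
= 105.

105


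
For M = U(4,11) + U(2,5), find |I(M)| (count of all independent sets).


For a direct sum, |I(M1+M2)| = |I(M1)| * |I(M2)|.
|I(U(4,11))| = sum C(11,k) for k=0..4 = 562.
|I(U(2,5))| = sum C(5,k) for k=0..2 = 16.
Total = 562 * 16 = 8992.

8992


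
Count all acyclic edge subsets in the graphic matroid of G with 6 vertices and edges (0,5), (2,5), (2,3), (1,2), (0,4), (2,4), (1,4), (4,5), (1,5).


An independent set in a graphic matroid is an acyclic edge subset.
G has 6 vertices and 9 edges.
Enumerate all 2^9 = 512 subsets, checking for acyclicity.
Total independent sets = 256.

256


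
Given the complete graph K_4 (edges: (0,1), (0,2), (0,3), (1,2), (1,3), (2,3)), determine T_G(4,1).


T(K_4; x,y) = x^3 + 3x^2 + 4xy + 2x + y^3 + 3y^2 + 2y.
Substituting x=4, y=1:
= 64 + 48 + 16 + 8 + 1 + 3 + 2
= 142.

142


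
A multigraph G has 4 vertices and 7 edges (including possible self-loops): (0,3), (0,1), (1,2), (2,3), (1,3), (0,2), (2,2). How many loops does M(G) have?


In a graphic matroid, a loop is a self-loop edge (u,u) with rank 0.
Examining all 7 edges for self-loops...
Self-loops found: (2,2)
Number of loops = 1.

1


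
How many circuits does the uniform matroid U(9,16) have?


In U(9,16), circuits are the (10)-element subsets.
Any set of 10 elements is dependent, and removing any one element gives
an independent set of size 9, so it is a minimal dependent set.
Number of circuits = C(16,10) = 16! / (10! * 6!) = 8008.

8008


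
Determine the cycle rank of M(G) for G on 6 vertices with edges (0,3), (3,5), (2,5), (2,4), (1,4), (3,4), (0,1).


Cycle rank (nullity) = |E| - r(M) = |E| - (|V| - c).
|E| = 7, |V| = 6, c = 1.
Nullity = 7 - (6 - 1) = 7 - 5 = 2.

2


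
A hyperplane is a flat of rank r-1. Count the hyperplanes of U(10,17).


Hyperplanes of U(10,17) are flats of rank 9.
In a uniform matroid, these are exactly the (9)-element subsets.
Count = C(17,9) = 24310.

24310


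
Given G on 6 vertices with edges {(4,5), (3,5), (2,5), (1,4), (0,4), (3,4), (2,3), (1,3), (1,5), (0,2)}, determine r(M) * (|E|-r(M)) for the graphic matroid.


r(M) = |V| - c = 6 - 1 = 5.
nullity = |E| - r(M) = 10 - 5 = 5.
Product = 5 * 5 = 25.

25


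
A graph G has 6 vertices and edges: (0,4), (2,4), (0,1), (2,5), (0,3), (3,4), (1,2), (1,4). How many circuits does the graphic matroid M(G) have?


A circuit in a graphic matroid = edge set of a simple cycle.
G has 6 vertices and 8 edges.
Enumerating all minimal edge subsets forming cycles...
Total circuits found: 6.

6


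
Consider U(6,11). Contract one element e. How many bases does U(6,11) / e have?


Contracting e from U(6,11) gives U(5,10).
Bases of U(5,10) = C(10,5) = 10! / (5! * 5!) = 252.

252


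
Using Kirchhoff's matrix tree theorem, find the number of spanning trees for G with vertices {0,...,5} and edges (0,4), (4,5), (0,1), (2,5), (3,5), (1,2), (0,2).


By Kirchhoff's matrix tree theorem, the number of spanning trees equals
the determinant of any cofactor of the Laplacian matrix L.
G has 6 vertices and 7 edges.
Computing the (5 x 5) cofactor determinant gives 11.

11


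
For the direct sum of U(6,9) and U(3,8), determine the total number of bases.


Bases of a direct sum M1 + M2: |B| = |B(M1)| * |B(M2)|.
|B(U(6,9))| = C(9,6) = 84.
|B(U(3,8))| = C(8,3) = 56.
Total bases = 84 * 56 = 4704.

4704


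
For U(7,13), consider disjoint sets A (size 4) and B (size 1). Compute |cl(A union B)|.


|A union B| = 4 + 1 = 5 (disjoint).
In U(7,13), cl(S) = S if |S| < 7, else cl(S) = E.
Since 5 < 7, cl(A union B) = A union B.
|cl(A union B)| = 5.

5


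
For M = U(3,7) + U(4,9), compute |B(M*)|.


(M1+M2)* = M1* + M2*.
M1* = U(4,7), bases: C(7,4) = 35.
M2* = U(5,9), bases: C(9,5) = 126.
|B(M*)| = 35 * 126 = 4410.

4410


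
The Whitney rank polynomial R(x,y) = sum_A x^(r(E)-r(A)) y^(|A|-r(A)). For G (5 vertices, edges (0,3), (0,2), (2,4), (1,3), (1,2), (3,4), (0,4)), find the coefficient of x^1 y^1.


R(x,y) = sum over A in 2^E of x^(r(E)-r(A)) * y^(|A|-r(A)).
G has 5 vertices, 7 edges. r(E) = 4.
Enumerate all 2^7 = 128 subsets.
Count subsets with r(E)-r(A)=1 and |A|-r(A)=1: 11.

11


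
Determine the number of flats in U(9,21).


Flats of U(9,21): every subset of size < 9 is a flat, plus E itself.
Count = (21 choose 0) + (21 choose 1) + (21 choose 2) + (21 choose 3) + (21 choose 4) + (21 choose 5) + (21 choose 6) + (21 choose 7) + (21 choose 8) + 1
     = 1 + 21 + 210 + 1330 + 5985 + 20349 + 54264 + 116280 + 203490 + 1
     = 401931.

401931


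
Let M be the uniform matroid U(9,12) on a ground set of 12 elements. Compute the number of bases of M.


Bases of U(9,12) are all 9-element subsets of the 12-element ground set.
Number of bases = C(12,9).
(12 choose 9) = 220.

220


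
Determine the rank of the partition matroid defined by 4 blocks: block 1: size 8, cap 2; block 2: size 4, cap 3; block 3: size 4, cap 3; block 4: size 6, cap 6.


Rank of a partition matroid = sum of min(|Si|, ci) for each block.
= min(8,2) + min(4,3) + min(4,3) + min(6,6)
= 2 + 3 + 3 + 6
= 14.

14


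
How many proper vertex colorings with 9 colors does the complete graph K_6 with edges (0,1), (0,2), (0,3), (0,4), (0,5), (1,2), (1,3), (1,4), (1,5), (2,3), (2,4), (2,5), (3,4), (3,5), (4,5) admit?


P(K_6, k) = k(k-1)(k-2)...(k-5).
P(9) = (9) * (8) * (7) * (6) * (5) * (4) = 60480.

60480


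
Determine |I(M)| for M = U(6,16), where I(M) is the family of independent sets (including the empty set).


Independent sets of U(6,16) are all subsets of size <= 6.
Count = (16 choose 0) + (16 choose 1) + (16 choose 2) + (16 choose 3) + (16 choose 4) + (16 choose 5) + (16 choose 6)
     = 1 + 16 + 120 + 560 + 1820 + 4368 + 8008
     = 14893.

14893


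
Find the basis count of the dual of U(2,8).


The dual of U(r,n) is U(n-r, n) = U(6,8).
Bases of U(6,8) are all (6)-element subsets.
|B(M*)| = (8 choose 6) = 28.

28


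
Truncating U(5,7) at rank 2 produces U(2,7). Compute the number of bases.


Truncating U(5,7) to rank 2 gives U(2,7).
Bases of U(2,7) are all 2-element subsets of 7 elements.
Number of bases = C(7,2) = 7! / (2! * 5!) = 21.

21


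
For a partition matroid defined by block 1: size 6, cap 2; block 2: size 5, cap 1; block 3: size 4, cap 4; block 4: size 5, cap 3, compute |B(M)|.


A basis picks exactly ci elements from block i.
Number of bases = product of C(|Si|, ci).
= C(6,2) * C(5,1) * C(4,4) * C(5,3)
= 15 * 5 * 1 * 10
= 750.

750


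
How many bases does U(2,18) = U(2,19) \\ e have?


Deleting e from U(2,19) gives U(2,18) since n > r.
Bases of U(2,18) = C(18,2) = 18! / (2! * 16!) = 153.

153


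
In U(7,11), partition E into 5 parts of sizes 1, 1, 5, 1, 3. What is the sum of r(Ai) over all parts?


r(Ai) = min(|Ai|, 7) for each part.
Sum = min(1,7) + min(1,7) + min(5,7) + min(1,7) + min(3,7)
    = 1 + 1 + 5 + 1 + 3
    = 11.

11


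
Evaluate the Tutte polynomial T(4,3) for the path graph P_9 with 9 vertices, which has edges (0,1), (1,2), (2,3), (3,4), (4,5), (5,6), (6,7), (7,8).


A path on 9 vertices is a tree with 8 edges.
T(x,y) = x^(8) for any tree.
T(4,3) = 4^8 = 65536.

65536


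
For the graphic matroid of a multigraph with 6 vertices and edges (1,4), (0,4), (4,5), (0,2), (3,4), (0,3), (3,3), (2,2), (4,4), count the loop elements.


In a graphic matroid, a loop is a self-loop edge (u,u) with rank 0.
Examining all 9 edges for self-loops...
Self-loops found: (3,3), (2,2), (4,4)
Number of loops = 3.

3


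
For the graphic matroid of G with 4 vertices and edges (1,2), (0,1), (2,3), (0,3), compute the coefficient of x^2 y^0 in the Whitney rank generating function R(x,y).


R(x,y) = sum over A in 2^E of x^(r(E)-r(A)) * y^(|A|-r(A)).
G has 4 vertices, 4 edges. r(E) = 3.
Enumerate all 2^4 = 16 subsets.
Count subsets with r(E)-r(A)=2 and |A|-r(A)=0: 4.

4


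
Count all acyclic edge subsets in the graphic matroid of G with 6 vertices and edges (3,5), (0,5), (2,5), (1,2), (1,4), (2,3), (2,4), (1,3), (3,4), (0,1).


An independent set in a graphic matroid is an acyclic edge subset.
G has 6 vertices and 10 edges.
Enumerate all 2^10 = 1024 subsets, checking for acyclicity.
Total independent sets = 454.

454


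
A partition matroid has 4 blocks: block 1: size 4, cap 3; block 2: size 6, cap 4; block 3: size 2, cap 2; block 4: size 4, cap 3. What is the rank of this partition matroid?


Rank of a partition matroid = sum of min(|Si|, ci) for each block.
= min(4,3) + min(6,4) + min(2,2) + min(4,3)
= 3 + 4 + 2 + 3
= 12.

12


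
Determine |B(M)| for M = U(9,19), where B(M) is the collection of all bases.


Bases of U(9,19) are all 9-element subsets of the 19-element ground set.
Number of bases = C(19,9).
C(19,9) = 92378.

92378


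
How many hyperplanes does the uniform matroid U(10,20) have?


Hyperplanes of U(10,20) are flats of rank 9.
In a uniform matroid, these are exactly the (9)-element subsets.
Count = (20 choose 9) = 167960.

167960


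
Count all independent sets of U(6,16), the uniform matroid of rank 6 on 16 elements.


Independent sets of U(6,16) are all subsets of size <= 6.
Count = C(16,0) + C(16,1) + C(16,2) + C(16,3) + C(16,4) + C(16,5) + C(16,6)
     = 1 + 16 + 120 + 560 + 1820 + 4368 + 8008
     = 14893.

14893


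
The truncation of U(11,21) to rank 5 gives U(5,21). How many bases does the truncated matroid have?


Truncating U(11,21) to rank 5 gives U(5,21).
Bases of U(5,21) are all 5-element subsets of 21 elements.
Number of bases = C(21,5) = 21! / (5! * 16!) = 20349.

20349


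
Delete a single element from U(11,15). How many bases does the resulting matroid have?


Deleting e from U(11,15) gives U(11,14) since n > r.
Bases of U(11,14) = C(14,11) = 364.

364


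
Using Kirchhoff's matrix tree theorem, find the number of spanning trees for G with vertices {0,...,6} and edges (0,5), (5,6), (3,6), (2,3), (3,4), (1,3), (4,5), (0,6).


By Kirchhoff's matrix tree theorem, the number of spanning trees equals
the determinant of any cofactor of the Laplacian matrix L.
G has 7 vertices and 8 edges.
Computing the (6 x 6) cofactor determinant gives 11.

11


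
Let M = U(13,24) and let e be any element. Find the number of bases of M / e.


Contracting e from U(13,24) gives U(12,23).
Bases of U(12,23) = C(23,12) = 1352078.

1352078


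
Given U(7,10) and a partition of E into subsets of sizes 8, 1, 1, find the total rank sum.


r(Ai) = min(|Ai|, 7) for each part.
Sum = min(8,7) + min(1,7) + min(1,7)
    = 7 + 1 + 1
    = 9.

9


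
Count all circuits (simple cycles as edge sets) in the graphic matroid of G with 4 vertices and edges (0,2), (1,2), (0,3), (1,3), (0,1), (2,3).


A circuit in a graphic matroid = edge set of a simple cycle.
G has 4 vertices and 6 edges.
Enumerating all minimal edge subsets forming cycles...
Total circuits found: 7.

7


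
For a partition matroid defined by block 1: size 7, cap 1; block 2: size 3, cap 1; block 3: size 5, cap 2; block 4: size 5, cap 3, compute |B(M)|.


A basis picks exactly ci elements from block i.
Number of bases = product of C(|Si|, ci).
= C(7,1) * C(3,1) * C(5,2) * C(5,3)
= 7 * 3 * 10 * 10
= 2100.

2100


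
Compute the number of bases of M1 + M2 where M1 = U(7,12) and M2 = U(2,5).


Bases of a direct sum M1 + M2: |B| = |B(M1)| * |B(M2)|.
|B(U(7,12))| = C(12,7) = 792.
|B(U(2,5))| = C(5,2) = 10.
Total bases = 792 * 10 = 7920.

7920


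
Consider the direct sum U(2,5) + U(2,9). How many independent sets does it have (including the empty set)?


For a direct sum, |I(M1+M2)| = |I(M1)| * |I(M2)|.
|I(U(2,5))| = sum C(5,k) for k=0..2 = 16.
|I(U(2,9))| = sum C(9,k) for k=0..2 = 46.
Total = 16 * 46 = 736.

736


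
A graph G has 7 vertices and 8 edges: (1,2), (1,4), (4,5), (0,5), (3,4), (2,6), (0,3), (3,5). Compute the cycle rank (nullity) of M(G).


Cycle rank (nullity) = |E| - r(M) = |E| - (|V| - c).
|E| = 8, |V| = 7, c = 1.
Nullity = 8 - (7 - 1) = 8 - 6 = 2.

2


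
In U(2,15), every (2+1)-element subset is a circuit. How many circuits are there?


In U(2,15), circuits are the (3)-element subsets.
Any set of 3 elements is dependent, and removing any one element gives
an independent set of size 2, so it is a minimal dependent set.
Number of circuits = C(15,3) = 15! / (3! * 12!) = 455.

455


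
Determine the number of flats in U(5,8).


Flats of U(5,8): every subset of size < 5 is a flat, plus E itself.
Count = C(8,0) + C(8,1) + C(8,2) + C(8,3) + C(8,4) + 1
     = 1 + 8 + 28 + 56 + 70 + 1
     = 164.

164


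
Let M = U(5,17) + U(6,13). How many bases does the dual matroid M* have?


(M1+M2)* = M1* + M2*.
M1* = U(12,17), bases: C(17,12) = 6188.
M2* = U(7,13), bases: C(13,7) = 1716.
|B(M*)| = 6188 * 1716 = 10618608.

10618608


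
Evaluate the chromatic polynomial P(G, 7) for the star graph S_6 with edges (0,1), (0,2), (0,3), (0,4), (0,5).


P(tree, k) = k * (k-1)^(5) for any tree on 6 vertices.
P(7) = 7 * 6^5 = 7 * 7776 = 54432.

54432


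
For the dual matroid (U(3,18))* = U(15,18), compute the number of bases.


The dual of U(r,n) is U(n-r, n) = U(15,18).
Bases of U(15,18) are all (15)-element subsets.
|B(M*)| = (18 choose 15) = 816.

816


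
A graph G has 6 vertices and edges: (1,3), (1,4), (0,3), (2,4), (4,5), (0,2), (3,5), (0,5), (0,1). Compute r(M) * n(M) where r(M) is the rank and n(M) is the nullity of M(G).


r(M) = |V| - c = 6 - 1 = 5.
nullity = |E| - r(M) = 9 - 5 = 4.
Product = 5 * 4 = 20.

20


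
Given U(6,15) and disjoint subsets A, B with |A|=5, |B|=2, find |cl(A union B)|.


|A union B| = 5 + 2 = 7 (disjoint).
In U(6,15), cl(S) = S if |S| < 6, else cl(S) = E.
Since 7 >= 6, cl(A union B) = E.
|cl(A union B)| = 15.

15


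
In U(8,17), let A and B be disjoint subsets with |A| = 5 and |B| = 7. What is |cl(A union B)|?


|A union B| = 5 + 7 = 12 (disjoint).
In U(8,17), cl(S) = S if |S| < 8, else cl(S) = E.
Since 12 >= 8, cl(A union B) = E.
|cl(A union B)| = 17.

17


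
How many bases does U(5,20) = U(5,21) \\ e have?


Deleting e from U(5,21) gives U(5,20) since n > r.
Bases of U(5,20) = C(20,5) = 20! / (5! * 15!) = 15504.

15504


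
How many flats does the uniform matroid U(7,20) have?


Flats of U(7,20): every subset of size < 7 is a flat, plus E itself.
Count = (20 choose 0) + (20 choose 1) + (20 choose 2) + (20 choose 3) + (20 choose 4) + (20 choose 5) + (20 choose 6) + 1
     = 1 + 20 + 190 + 1140 + 4845 + 15504 + 38760 + 1
     = 60461.

60461


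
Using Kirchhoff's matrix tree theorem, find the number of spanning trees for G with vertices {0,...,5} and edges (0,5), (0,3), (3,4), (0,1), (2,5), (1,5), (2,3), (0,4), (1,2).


By Kirchhoff's matrix tree theorem, the number of spanning trees equals
the determinant of any cofactor of the Laplacian matrix L.
G has 6 vertices and 9 edges.
Computing the (5 x 5) cofactor determinant gives 64.

64


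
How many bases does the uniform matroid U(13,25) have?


Bases of U(13,25) are all 13-element subsets of the 25-element ground set.
Number of bases = C(25,13).
(25 choose 13) = 5200300.

5200300


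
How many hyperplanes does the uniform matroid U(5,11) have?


Hyperplanes of U(5,11) are flats of rank 4.
In a uniform matroid, these are exactly the (4)-element subsets.
Count = (11 choose 4) = 330.

330


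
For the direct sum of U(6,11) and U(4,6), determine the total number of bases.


Bases of a direct sum M1 + M2: |B| = |B(M1)| * |B(M2)|.
|B(U(6,11))| = C(11,6) = 462.
|B(U(4,6))| = C(6,4) = 15.
Total bases = 462 * 15 = 6930.

6930


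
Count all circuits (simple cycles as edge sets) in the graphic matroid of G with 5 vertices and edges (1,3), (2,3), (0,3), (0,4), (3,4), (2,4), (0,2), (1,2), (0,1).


A circuit in a graphic matroid = edge set of a simple cycle.
G has 5 vertices and 9 edges.
Enumerating all minimal edge subsets forming cycles...
Total circuits found: 22.

22


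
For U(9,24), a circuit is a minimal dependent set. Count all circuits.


In U(9,24), circuits are the (10)-element subsets.
Any set of 10 elements is dependent, and removing any one element gives
an independent set of size 9, so it is a minimal dependent set.
Number of circuits = C(24,10) = 24! / (10! * 14!) = 1961256.

1961256


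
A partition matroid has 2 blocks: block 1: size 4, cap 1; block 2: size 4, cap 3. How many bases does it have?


A basis picks exactly ci elements from block i.
Number of bases = product of C(|Si|, ci).
= C(4,1) * C(4,3)
= 4 * 4
= 16.

16


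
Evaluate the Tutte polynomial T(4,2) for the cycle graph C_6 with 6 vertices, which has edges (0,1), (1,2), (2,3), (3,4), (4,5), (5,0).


T(C_6; x,y) = x + x^2 + ... + x^(5) + y.
T(4,2) = 4^1 + 4^2 + 4^3 + 4^4 + 4^5 + 2
= 4 + 16 + 64 + 256 + 1024 + 2
= 1366.

1366


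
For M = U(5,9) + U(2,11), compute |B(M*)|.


(M1+M2)* = M1* + M2*.
M1* = U(4,9), bases: C(9,4) = 126.
M2* = U(9,11), bases: C(11,9) = 55.
|B(M*)| = 126 * 55 = 6930.

6930


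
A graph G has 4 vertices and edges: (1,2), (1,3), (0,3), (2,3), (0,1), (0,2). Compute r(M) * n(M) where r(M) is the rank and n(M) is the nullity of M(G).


r(M) = |V| - c = 4 - 1 = 3.
nullity = |E| - r(M) = 6 - 3 = 3.
Product = 3 * 3 = 9.

9


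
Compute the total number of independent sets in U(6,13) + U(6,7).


For a direct sum, |I(M1+M2)| = |I(M1)| * |I(M2)|.
|I(U(6,13))| = sum C(13,k) for k=0..6 = 4096.
|I(U(6,7))| = sum C(7,k) for k=0..6 = 127.
Total = 4096 * 127 = 520192.

520192


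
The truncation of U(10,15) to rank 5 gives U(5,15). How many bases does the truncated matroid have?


Truncating U(10,15) to rank 5 gives U(5,15).
Bases of U(5,15) are all 5-element subsets of 15 elements.
Number of bases = C(15,5) = 3003.

3003


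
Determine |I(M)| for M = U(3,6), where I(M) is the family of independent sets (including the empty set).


Independent sets of U(3,6) are all subsets of size <= 3.
Count = (6 choose 0) + (6 choose 1) + (6 choose 2) + (6 choose 3)
     = 1 + 6 + 15 + 20
     = 42.

42


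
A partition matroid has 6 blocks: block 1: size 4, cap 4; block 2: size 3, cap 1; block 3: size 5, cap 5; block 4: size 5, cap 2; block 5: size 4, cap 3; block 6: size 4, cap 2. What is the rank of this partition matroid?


Rank of a partition matroid = sum of min(|Si|, ci) for each block.
= min(4,4) + min(3,1) + min(5,5) + min(5,2) + min(4,3) + min(4,2)
= 4 + 1 + 5 + 2 + 3 + 2
= 17.

17


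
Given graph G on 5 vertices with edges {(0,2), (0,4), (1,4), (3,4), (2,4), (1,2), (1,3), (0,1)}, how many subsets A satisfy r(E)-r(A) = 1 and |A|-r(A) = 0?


R(x,y) = sum over A in 2^E of x^(r(E)-r(A)) * y^(|A|-r(A)).
G has 5 vertices, 8 edges. r(E) = 4.
Enumerate all 2^8 = 256 subsets.
Count subsets with r(E)-r(A)=1 and |A|-r(A)=0: 51.

51


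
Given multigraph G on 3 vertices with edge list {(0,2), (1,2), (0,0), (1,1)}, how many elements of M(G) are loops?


In a graphic matroid, a loop is a self-loop edge (u,u) with rank 0.
Examining all 4 edges for self-loops...
Self-loops found: (0,0), (1,1)
Number of loops = 2.

2


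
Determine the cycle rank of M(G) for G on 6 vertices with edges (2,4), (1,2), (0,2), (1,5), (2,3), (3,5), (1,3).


Cycle rank (nullity) = |E| - r(M) = |E| - (|V| - c).
|E| = 7, |V| = 6, c = 1.
Nullity = 7 - (6 - 1) = 7 - 5 = 2.

2


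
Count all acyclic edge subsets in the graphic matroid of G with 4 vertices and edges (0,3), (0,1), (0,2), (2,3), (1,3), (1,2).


An independent set in a graphic matroid is an acyclic edge subset.
G has 4 vertices and 6 edges.
Enumerate all 2^6 = 64 subsets, checking for acyclicity.
Total independent sets = 38.

38


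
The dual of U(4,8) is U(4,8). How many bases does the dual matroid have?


The dual of U(r,n) is U(n-r, n) = U(4,8).
Bases of U(4,8) are all (4)-element subsets.
|B(M*)| = (8 choose 4) = 70.

70


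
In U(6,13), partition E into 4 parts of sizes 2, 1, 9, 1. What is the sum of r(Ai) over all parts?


r(Ai) = min(|Ai|, 6) for each part.
Sum = min(2,6) + min(1,6) + min(9,6) + min(1,6)
    = 2 + 1 + 6 + 1
    = 10.

10


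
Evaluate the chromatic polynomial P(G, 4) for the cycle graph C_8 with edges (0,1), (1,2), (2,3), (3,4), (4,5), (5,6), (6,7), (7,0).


P(C_8, k) = (k-1)^8 + (-1)^8*(k-1).
P(4) = (3)^8 + 3
= 6561 + 3 = 6564.

6564


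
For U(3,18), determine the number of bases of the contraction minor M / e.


Contracting e from U(3,18) gives U(2,17).
Bases of U(2,17) = C(17,2) = (17 * 16) / (1 * 2) = 136.

136


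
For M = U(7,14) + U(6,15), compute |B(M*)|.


(M1+M2)* = M1* + M2*.
M1* = U(7,14), bases: C(14,7) = 3432.
M2* = U(9,15), bases: C(15,9) = 5005.
|B(M*)| = 3432 * 5005 = 17177160.

17177160


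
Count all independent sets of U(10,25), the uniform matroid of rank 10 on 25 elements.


Independent sets of U(10,25) are all subsets of size <= 10.
Count = (25 choose 0) + (25 choose 1) + (25 choose 2) + (25 choose 3) + (25 choose 4) + (25 choose 5) + (25 choose 6) + (25 choose 7) + (25 choose 8) + (25 choose 9) + (25 choose 10)
     = 1 + 25 + 300 + 2300 + 12650 + 53130 + 177100 + 480700 + 1081575 + 2042975 + 3268760
     = 7119516.

7119516


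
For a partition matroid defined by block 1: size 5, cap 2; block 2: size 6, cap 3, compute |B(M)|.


A basis picks exactly ci elements from block i.
Number of bases = product of C(|Si|, ci).
= C(5,2) * C(6,3)
= 10 * 20
= 200.

200


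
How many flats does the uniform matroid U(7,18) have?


Flats of U(7,18): every subset of size < 7 is a flat, plus E itself.
Count = (18 choose 0) + (18 choose 1) + (18 choose 2) + (18 choose 3) + (18 choose 4) + (18 choose 5) + (18 choose 6) + 1
     = 1 + 18 + 153 + 816 + 3060 + 8568 + 18564 + 1
     = 31181.

31181


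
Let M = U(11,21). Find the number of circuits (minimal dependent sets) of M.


In U(11,21), circuits are the (12)-element subsets.
Any set of 12 elements is dependent, and removing any one element gives
an independent set of size 11, so it is a minimal dependent set.
Number of circuits = C(21,12) = 21! / (12! * 9!) = 293930.

293930


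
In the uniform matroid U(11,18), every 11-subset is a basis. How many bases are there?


Bases of U(11,18) are all 11-element subsets of the 18-element ground set.
Number of bases = C(18,11).
(18 choose 11) = 31824.

31824


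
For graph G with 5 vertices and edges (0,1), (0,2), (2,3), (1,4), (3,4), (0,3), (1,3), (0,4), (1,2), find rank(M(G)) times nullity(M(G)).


r(M) = |V| - c = 5 - 1 = 4.
nullity = |E| - r(M) = 9 - 4 = 5.
Product = 4 * 5 = 20.

20


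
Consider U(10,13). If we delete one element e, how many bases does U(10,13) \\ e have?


Deleting e from U(10,13) gives U(10,12) since n > r.
Bases of U(10,12) = C(12,10) = 66.

66


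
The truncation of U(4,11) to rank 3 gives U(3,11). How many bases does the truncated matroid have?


Truncating U(4,11) to rank 3 gives U(3,11).
Bases of U(3,11) are all 3-element subsets of 11 elements.
Number of bases = (11 choose 3) = 165.

165


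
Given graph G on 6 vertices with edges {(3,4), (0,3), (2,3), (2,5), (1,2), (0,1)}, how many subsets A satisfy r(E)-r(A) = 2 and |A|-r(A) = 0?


R(x,y) = sum over A in 2^E of x^(r(E)-r(A)) * y^(|A|-r(A)).
G has 6 vertices, 6 edges. r(E) = 5.
Enumerate all 2^6 = 64 subsets.
Count subsets with r(E)-r(A)=2 and |A|-r(A)=0: 20.

20


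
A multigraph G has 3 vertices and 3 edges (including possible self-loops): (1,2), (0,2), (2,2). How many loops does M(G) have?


In a graphic matroid, a loop is a self-loop edge (u,u) with rank 0.
Examining all 3 edges for self-loops...
Self-loops found: (2,2)
Number of loops = 1.

1


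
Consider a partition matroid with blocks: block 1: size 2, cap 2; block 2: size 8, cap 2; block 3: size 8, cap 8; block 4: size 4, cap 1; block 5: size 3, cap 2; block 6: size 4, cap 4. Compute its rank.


Rank of a partition matroid = sum of min(|Si|, ci) for each block.
= min(2,2) + min(8,2) + min(8,8) + min(4,1) + min(3,2) + min(4,4)
= 2 + 2 + 8 + 1 + 2 + 4
= 19.

19


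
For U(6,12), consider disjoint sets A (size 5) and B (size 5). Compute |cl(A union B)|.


|A union B| = 5 + 5 = 10 (disjoint).
In U(6,12), cl(S) = S if |S| < 6, else cl(S) = E.
Since 10 >= 6, cl(A union B) = E.
|cl(A union B)| = 12.

12


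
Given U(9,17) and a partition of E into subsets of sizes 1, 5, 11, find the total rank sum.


r(Ai) = min(|Ai|, 9) for each part.
Sum = min(1,9) + min(5,9) + min(11,9)
    = 1 + 5 + 9
    = 15.

15


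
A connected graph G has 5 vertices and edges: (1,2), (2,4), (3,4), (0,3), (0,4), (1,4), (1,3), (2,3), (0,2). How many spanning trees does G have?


By Kirchhoff's matrix tree theorem, the number of spanning trees equals
the determinant of any cofactor of the Laplacian matrix L.
G has 5 vertices and 9 edges.
Computing the (4 x 4) cofactor determinant gives 75.

75


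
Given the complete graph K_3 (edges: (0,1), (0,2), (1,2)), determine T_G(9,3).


T(K_3; x,y) = x^2 + x + y.
T(9,3) = 81 + 9 + 3 = 93.

93


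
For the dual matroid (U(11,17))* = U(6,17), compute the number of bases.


The dual of U(r,n) is U(n-r, n) = U(6,17).
Bases of U(6,17) are all (6)-element subsets.
|B(M*)| = (17 choose 6) = 12376.

12376


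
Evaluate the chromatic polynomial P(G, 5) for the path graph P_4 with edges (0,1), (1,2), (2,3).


P(P_4, k) = k * (k-1)^(3).
P(5) = 5 * 4^3 = 5 * 64 = 320.

320


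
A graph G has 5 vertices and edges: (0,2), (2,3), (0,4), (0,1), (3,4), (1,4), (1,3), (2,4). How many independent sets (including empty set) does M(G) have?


An independent set in a graphic matroid is an acyclic edge subset.
G has 5 vertices and 8 edges.
Enumerate all 2^8 = 256 subsets, checking for acyclicity.
Total independent sets = 134.

134


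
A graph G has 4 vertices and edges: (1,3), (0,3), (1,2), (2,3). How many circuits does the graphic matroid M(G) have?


A circuit in a graphic matroid = edge set of a simple cycle.
G has 4 vertices and 4 edges.
Enumerating all minimal edge subsets forming cycles...
Total circuits found: 1.

1


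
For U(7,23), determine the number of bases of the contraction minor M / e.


Contracting e from U(7,23) gives U(6,22).
Bases of U(6,22) = (22 choose 6) = 74613.

74613


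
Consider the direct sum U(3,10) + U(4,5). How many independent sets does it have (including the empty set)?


For a direct sum, |I(M1+M2)| = |I(M1)| * |I(M2)|.
|I(U(3,10))| = sum C(10,k) for k=0..3 = 176.
|I(U(4,5))| = sum C(5,k) for k=0..4 = 31.
Total = 176 * 31 = 5456.

5456


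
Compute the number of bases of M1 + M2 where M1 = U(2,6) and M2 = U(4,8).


Bases of a direct sum M1 + M2: |B| = |B(M1)| * |B(M2)|.
|B(U(2,6))| = C(6,2) = 15.
|B(U(4,8))| = C(8,4) = 70.
Total bases = 15 * 70 = 1050.

1050


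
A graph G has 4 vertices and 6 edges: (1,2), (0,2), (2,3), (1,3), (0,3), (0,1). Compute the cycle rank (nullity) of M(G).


Cycle rank (nullity) = |E| - r(M) = |E| - (|V| - c).
|E| = 6, |V| = 4, c = 1.
Nullity = 6 - (4 - 1) = 6 - 3 = 3.

3


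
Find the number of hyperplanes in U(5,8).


Hyperplanes of U(5,8) are flats of rank 4.
In a uniform matroid, these are exactly the (4)-element subsets.
Count = C(8,4) = 8! / (4! * 4!) = 70.

70


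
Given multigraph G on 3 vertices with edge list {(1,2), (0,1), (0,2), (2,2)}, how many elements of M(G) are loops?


In a graphic matroid, a loop is a self-loop edge (u,u) with rank 0.
Examining all 4 edges for self-loops...
Self-loops found: (2,2)
Number of loops = 1.

1


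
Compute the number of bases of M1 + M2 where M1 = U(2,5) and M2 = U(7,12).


Bases of a direct sum M1 + M2: |B| = |B(M1)| * |B(M2)|.
|B(U(2,5))| = C(5,2) = 10.
|B(U(7,12))| = C(12,7) = 792.
Total bases = 10 * 792 = 7920.

7920


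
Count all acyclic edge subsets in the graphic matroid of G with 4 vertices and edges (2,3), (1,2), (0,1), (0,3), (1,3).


An independent set in a graphic matroid is an acyclic edge subset.
G has 4 vertices and 5 edges.
Enumerate all 2^5 = 32 subsets, checking for acyclicity.
Total independent sets = 24.

24


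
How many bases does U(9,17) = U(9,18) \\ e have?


Deleting e from U(9,18) gives U(9,17) since n > r.
Bases of U(9,17) = C(17,9) = 17! / (9! * 8!) = 24310.

24310


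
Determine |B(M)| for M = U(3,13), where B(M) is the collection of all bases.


Bases of U(3,13) are all 3-element subsets of the 13-element ground set.
Number of bases = C(13,3).
C(13,3) = (13 * 12 * 11) / (1 * 2 * 3) = 286.

286


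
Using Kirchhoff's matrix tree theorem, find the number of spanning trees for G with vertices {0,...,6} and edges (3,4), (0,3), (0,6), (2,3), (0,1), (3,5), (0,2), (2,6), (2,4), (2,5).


By Kirchhoff's matrix tree theorem, the number of spanning trees equals
the determinant of any cofactor of the Laplacian matrix L.
G has 7 vertices and 10 edges.
Computing the (6 x 6) cofactor determinant gives 52.

52


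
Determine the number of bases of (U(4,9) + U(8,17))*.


(M1+M2)* = M1* + M2*.
M1* = U(5,9), bases: C(9,5) = 126.
M2* = U(9,17), bases: C(17,9) = 24310.
|B(M*)| = 126 * 24310 = 3063060.

3063060


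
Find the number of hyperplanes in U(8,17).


Hyperplanes of U(8,17) are flats of rank 7.
In a uniform matroid, these are exactly the (7)-element subsets.
Count = C(17,7) = 17! / (7! * 10!) = 19448.

19448


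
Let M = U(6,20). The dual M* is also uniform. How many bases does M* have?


The dual of U(r,n) is U(n-r, n) = U(14,20).
Bases of U(14,20) are all (14)-element subsets.
|B(M*)| = (20 choose 14) = 38760.

38760


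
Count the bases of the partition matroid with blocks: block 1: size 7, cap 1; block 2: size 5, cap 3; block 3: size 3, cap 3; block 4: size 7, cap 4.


A basis picks exactly ci elements from block i.
Number of bases = product of C(|Si|, ci).
= C(7,1) * C(5,3) * C(3,3) * C(7,4)
= 7 * 10 * 1 * 35
= 2450.

2450


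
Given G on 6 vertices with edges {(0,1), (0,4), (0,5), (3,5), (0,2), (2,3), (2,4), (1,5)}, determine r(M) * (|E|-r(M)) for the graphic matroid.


r(M) = |V| - c = 6 - 1 = 5.
nullity = |E| - r(M) = 8 - 5 = 3.
Product = 5 * 3 = 15.

15


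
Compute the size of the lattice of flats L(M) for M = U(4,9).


Flats of U(4,9): every subset of size < 4 is a flat, plus E itself.
Count = (9 choose 0) + (9 choose 1) + (9 choose 2) + (9 choose 3) + 1
     = 1 + 9 + 36 + 84 + 1
     = 131.

131


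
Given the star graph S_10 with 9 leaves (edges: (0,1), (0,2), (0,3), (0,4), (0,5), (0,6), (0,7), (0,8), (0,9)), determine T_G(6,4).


A star on 10 vertices is a tree with 9 edges.
T(x,y) = x^(9) for any tree.
T(6,4) = 6^9 = 10077696.

10077696


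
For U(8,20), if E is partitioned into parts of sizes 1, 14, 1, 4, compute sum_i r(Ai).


r(Ai) = min(|Ai|, 8) for each part.
Sum = min(1,8) + min(14,8) + min(1,8) + min(4,8)
    = 1 + 8 + 1 + 4
    = 14.

14


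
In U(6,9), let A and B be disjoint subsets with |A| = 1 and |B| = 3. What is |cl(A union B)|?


|A union B| = 1 + 3 = 4 (disjoint).
In U(6,9), cl(S) = S if |S| < 6, else cl(S) = E.
Since 4 < 6, cl(A union B) = A union B.
|cl(A union B)| = 4.

4


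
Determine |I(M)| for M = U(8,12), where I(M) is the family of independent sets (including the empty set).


Independent sets of U(8,12) are all subsets of size <= 8.
Count = (12 choose 0) + (12 choose 1) + (12 choose 2) + (12 choose 3) + (12 choose 4) + (12 choose 5) + (12 choose 6) + (12 choose 7) + (12 choose 8)
     = 1 + 12 + 66 + 220 + 495 + 792 + 924 + 792 + 495
     = 3797.

3797


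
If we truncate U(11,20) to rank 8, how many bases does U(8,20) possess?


Truncating U(11,20) to rank 8 gives U(8,20).
Bases of U(8,20) are all 8-element subsets of 20 elements.
Number of bases = (20 choose 8) = 125970.

125970


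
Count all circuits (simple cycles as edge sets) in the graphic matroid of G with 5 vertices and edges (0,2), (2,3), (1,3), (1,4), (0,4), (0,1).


A circuit in a graphic matroid = edge set of a simple cycle.
G has 5 vertices and 6 edges.
Enumerating all minimal edge subsets forming cycles...
Total circuits found: 3.

3


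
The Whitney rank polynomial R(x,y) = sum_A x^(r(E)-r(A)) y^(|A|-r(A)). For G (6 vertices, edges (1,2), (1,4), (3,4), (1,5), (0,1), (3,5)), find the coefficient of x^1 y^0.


R(x,y) = sum over A in 2^E of x^(r(E)-r(A)) * y^(|A|-r(A)).
G has 6 vertices, 6 edges. r(E) = 5.
Enumerate all 2^6 = 64 subsets.
Count subsets with r(E)-r(A)=1 and |A|-r(A)=0: 14.

14


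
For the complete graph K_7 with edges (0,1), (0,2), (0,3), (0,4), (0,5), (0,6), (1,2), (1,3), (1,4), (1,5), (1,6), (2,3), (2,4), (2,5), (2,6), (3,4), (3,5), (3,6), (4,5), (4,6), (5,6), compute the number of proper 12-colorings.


P(K_7, k) = k(k-1)(k-2)...(k-6).
P(12) = (12) * (11) * (10) * (9) * (8) * (7) * (6) = 3991680.

3991680


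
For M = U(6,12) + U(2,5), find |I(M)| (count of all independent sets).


For a direct sum, |I(M1+M2)| = |I(M1)| * |I(M2)|.
|I(U(6,12))| = sum C(12,k) for k=0..6 = 2510.
|I(U(2,5))| = sum C(5,k) for k=0..2 = 16.
Total = 2510 * 16 = 40160.

40160
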